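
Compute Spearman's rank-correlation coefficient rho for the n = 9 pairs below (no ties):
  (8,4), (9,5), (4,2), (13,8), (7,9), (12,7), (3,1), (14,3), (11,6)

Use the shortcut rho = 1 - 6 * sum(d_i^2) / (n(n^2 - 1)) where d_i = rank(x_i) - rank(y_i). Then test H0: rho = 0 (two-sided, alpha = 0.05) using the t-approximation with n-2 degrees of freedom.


Step 1: Rank x and y separately (midranks; no ties here).
rank(x): 8->4, 9->5, 4->2, 13->8, 7->3, 12->7, 3->1, 14->9, 11->6
rank(y): 4->4, 5->5, 2->2, 8->8, 9->9, 7->7, 1->1, 3->3, 6->6
Step 2: d_i = R_x(i) - R_y(i); compute d_i^2.
  (4-4)^2=0, (5-5)^2=0, (2-2)^2=0, (8-8)^2=0, (3-9)^2=36, (7-7)^2=0, (1-1)^2=0, (9-3)^2=36, (6-6)^2=0
sum(d^2) = 72.
Step 3: rho = 1 - 6*72 / (9*(9^2 - 1)) = 1 - 432/720 = 0.400000.
Step 4: Under H0, t = rho * sqrt((n-2)/(1-rho^2)) = 1.1547 ~ t(7).
Step 5: Two-sided p-value from the t-distribution with 7 df = 0.286105.
Step 6: alpha = 0.05. fail to reject H0.

rho = 0.4000, p = 0.286105, fail to reject H0 at alpha = 0.05.


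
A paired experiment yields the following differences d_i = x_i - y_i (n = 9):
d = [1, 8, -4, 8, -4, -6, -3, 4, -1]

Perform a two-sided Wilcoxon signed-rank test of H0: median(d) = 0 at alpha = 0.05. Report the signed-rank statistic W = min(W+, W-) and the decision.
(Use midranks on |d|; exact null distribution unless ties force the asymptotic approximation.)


Step 1: Drop any zero differences (none here) and take |d_i|.
|d| = [1, 8, 4, 8, 4, 6, 3, 4, 1]
Step 2: Midrank |d_i| (ties get averaged ranks).
ranks: |1|->1.5, |8|->8.5, |4|->5, |8|->8.5, |4|->5, |6|->7, |3|->3, |4|->5, |1|->1.5
Step 3: Attach original signs; sum ranks with positive sign and with negative sign.
W+ = 1.5 + 8.5 + 8.5 + 5 = 23.5
W- = 5 + 5 + 7 + 3 + 1.5 = 21.5
(Check: W+ + W- = 45 should equal n(n+1)/2 = 45.)
Step 4: Test statistic W = min(W+, W-) = 21.5.
Step 5: Ties in |d|, so use the tie-corrected normal approximation.
        E[W] = n(n+1)/4 = 9*10/4 = 22.5.
        Tie groups: |d|=1 (t=2), |d|=4 (t=3), |d|=8 (t=2); sum(t^3 - t) = 36.
        Var[W] = n(n+1)(2n+1)/24 - sum(t^3-t)/48 = 1710/24 - 36/48 = 70.5.
        z = (W - E[W]) / sqrt(Var[W]) = (21.5 - 22.5) / 8.3964 = -0.1191.
        Two-sided p = 2*Phi(z) = 0.905198.
Step 6: alpha = 0.05. fail to reject H0.

W+ = 23.5, W- = 21.5, W = min = 21.5, p = 0.905198, fail to reject H0.


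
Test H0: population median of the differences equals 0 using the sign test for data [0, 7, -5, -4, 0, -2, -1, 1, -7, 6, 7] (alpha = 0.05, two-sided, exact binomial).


Step 1: Discard zero differences. Original n = 11; n_eff = number of nonzero differences = 9.
Nonzero differences (with sign): +7, -5, -4, -2, -1, +1, -7, +6, +7
Step 2: Count signs: positive = 4, negative = 5.
Step 3: Under H0: P(positive) = 0.5, so the number of positives S ~ Bin(9, 0.5).
Step 4: Two-sided exact p-value = sum of Bin(9,0.5) probabilities at or below the observed probability = 1.000000.
Step 5: alpha = 0.05. fail to reject H0.

n_eff = 9, pos = 4, neg = 5, p = 1.000000, fail to reject H0.


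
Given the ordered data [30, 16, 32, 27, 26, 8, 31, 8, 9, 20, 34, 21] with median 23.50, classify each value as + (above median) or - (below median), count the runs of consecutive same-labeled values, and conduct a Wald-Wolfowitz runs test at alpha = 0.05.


Step 1: Compute median = 23.50; label A = above, B = below.
Labels in order: ABAAABABBBAB  (n_A = 6, n_B = 6)
Step 2: Count runs R = 8.
Step 3: Under H0 (random ordering), E[R] = 2*n_A*n_B/(n_A+n_B) + 1 = 2*6*6/12 + 1 = 7.0000.
        Var[R] = 2*n_A*n_B*(2*n_A*n_B - n_A - n_B) / ((n_A+n_B)^2 * (n_A+n_B-1)) = 4320/1584 = 2.7273.
        SD[R] = 1.6514.
Step 4: Continuity-corrected z = (R - 0.5 - E[R]) / SD[R] = (8 - 0.5 - 7.0000) / 1.6514 = 0.3028.
Step 5: Two-sided p-value via normal approximation = 2*(1 - Phi(|z|)) = 0.762069.
Step 6: alpha = 0.05. fail to reject H0.

R = 8, z = 0.3028, p = 0.762069, fail to reject H0.


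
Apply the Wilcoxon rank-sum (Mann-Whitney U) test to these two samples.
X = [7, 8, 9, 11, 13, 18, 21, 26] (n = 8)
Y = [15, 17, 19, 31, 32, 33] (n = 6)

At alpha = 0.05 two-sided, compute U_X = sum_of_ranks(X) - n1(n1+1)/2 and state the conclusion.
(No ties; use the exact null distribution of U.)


Step 1: Combine and sort all 14 observations; assign midranks.
sorted (value, group): (7,X), (8,X), (9,X), (11,X), (13,X), (15,Y), (17,Y), (18,X), (19,Y), (21,X), (26,X), (31,Y), (32,Y), (33,Y)
ranks: 7->1, 8->2, 9->3, 11->4, 13->5, 15->6, 17->7, 18->8, 19->9, 21->10, 26->11, 31->12, 32->13, 33->14
Step 2: Rank sum for X: R1 = 1 + 2 + 3 + 4 + 5 + 8 + 10 + 11 = 44.
Step 3: U_X = R1 - n1(n1+1)/2 = 44 - 8*9/2 = 44 - 36 = 8.
       U_Y = n1*n2 - U_X = 48 - 8 = 40.
Step 4: No ties, so the exact null distribution of U (based on enumerating the C(14,8) = 3003 equally likely rank assignments) gives the two-sided p-value.
Step 5: p-value = 0.042624; compare to alpha = 0.05. reject H0.

U_X = 8, p = 0.042624, reject H0 at alpha = 0.05.


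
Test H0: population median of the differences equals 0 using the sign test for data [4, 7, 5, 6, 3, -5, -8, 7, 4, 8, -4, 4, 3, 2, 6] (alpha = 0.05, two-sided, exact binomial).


Step 1: Discard zero differences. Original n = 15; n_eff = number of nonzero differences = 15.
Nonzero differences (with sign): +4, +7, +5, +6, +3, -5, -8, +7, +4, +8, -4, +4, +3, +2, +6
Step 2: Count signs: positive = 12, negative = 3.
Step 3: Under H0: P(positive) = 0.5, so the number of positives S ~ Bin(15, 0.5).
Step 4: Two-sided exact p-value = sum of Bin(15,0.5) probabilities at or below the observed probability = 0.035156.
Step 5: alpha = 0.05. reject H0.

n_eff = 15, pos = 12, neg = 3, p = 0.035156, reject H0.


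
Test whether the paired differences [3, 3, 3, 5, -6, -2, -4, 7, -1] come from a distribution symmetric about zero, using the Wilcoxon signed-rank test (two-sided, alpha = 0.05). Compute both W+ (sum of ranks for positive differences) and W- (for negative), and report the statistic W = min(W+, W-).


Step 1: Drop any zero differences (none here) and take |d_i|.
|d| = [3, 3, 3, 5, 6, 2, 4, 7, 1]
Step 2: Midrank |d_i| (ties get averaged ranks).
ranks: |3|->4, |3|->4, |3|->4, |5|->7, |6|->8, |2|->2, |4|->6, |7|->9, |1|->1
Step 3: Attach original signs; sum ranks with positive sign and with negative sign.
W+ = 4 + 4 + 4 + 7 + 9 = 28
W- = 8 + 2 + 6 + 1 = 17
(Check: W+ + W- = 45 should equal n(n+1)/2 = 45.)
Step 4: Test statistic W = min(W+, W-) = 17.
Step 5: Ties in |d|, so use the tie-corrected normal approximation.
        E[W] = n(n+1)/4 = 9*10/4 = 22.5.
        Tie groups: |d|=3 (t=3); sum(t^3 - t) = 24.
        Var[W] = n(n+1)(2n+1)/24 - sum(t^3-t)/48 = 1710/24 - 24/48 = 70.75.
        z = (W - E[W]) / sqrt(Var[W]) = (17 - 22.5) / 8.4113 = -0.6539.
        Two-sided p = 2*Phi(z) = 0.513188.
Step 6: alpha = 0.05. fail to reject H0.

W+ = 28, W- = 17, W = min = 17, p = 0.513188, fail to reject H0.


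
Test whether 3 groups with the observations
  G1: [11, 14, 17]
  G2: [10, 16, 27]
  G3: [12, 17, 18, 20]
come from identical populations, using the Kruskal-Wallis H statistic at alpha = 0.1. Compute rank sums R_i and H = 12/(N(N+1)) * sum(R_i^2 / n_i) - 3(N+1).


Step 1: Combine all N = 10 observations and assign midranks.
sorted (value, group, rank): (10,G2,1), (11,G1,2), (12,G3,3), (14,G1,4), (16,G2,5), (17,G1,6.5), (17,G3,6.5), (18,G3,8), (20,G3,9), (27,G2,10)
Step 2: Sum ranks within each group.
R_1 = 12.5 (n_1 = 3)
R_2 = 16 (n_2 = 3)
R_3 = 26.5 (n_3 = 4)
Step 3: H = 12/(N(N+1)) * sum(R_i^2/n_i) - 3(N+1)
     = 12/(10*11) * (12.5^2/3 + 16^2/3 + 26.5^2/4) - 3*11
     = 0.109091 * 312.979 - 33
     = 1.143182.
Step 4: Ties present; correction factor C = 1 - 6/(10^3 - 10) = 0.993939. Corrected H = 1.143182 / 0.993939 = 1.150152.
Step 5: Under H0, H ~ chi^2(2); p-value = 0.562662.
Step 6: alpha = 0.1. fail to reject H0.

H = 1.1502, df = 2, p = 0.562662, fail to reject H0.


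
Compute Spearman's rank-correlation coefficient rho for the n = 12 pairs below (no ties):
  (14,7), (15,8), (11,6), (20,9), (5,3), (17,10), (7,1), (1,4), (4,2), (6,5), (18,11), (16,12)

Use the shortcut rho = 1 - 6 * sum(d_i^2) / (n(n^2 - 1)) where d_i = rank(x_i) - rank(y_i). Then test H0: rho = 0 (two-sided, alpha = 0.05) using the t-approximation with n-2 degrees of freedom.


Step 1: Rank x and y separately (midranks; no ties here).
rank(x): 14->7, 15->8, 11->6, 20->12, 5->3, 17->10, 7->5, 1->1, 4->2, 6->4, 18->11, 16->9
rank(y): 7->7, 8->8, 6->6, 9->9, 3->3, 10->10, 1->1, 4->4, 2->2, 5->5, 11->11, 12->12
Step 2: d_i = R_x(i) - R_y(i); compute d_i^2.
  (7-7)^2=0, (8-8)^2=0, (6-6)^2=0, (12-9)^2=9, (3-3)^2=0, (10-10)^2=0, (5-1)^2=16, (1-4)^2=9, (2-2)^2=0, (4-5)^2=1, (11-11)^2=0, (9-12)^2=9
sum(d^2) = 44.
Step 3: rho = 1 - 6*44 / (12*(12^2 - 1)) = 1 - 264/1716 = 0.846154.
Step 4: Under H0, t = rho * sqrt((n-2)/(1-rho^2)) = 5.0208 ~ t(10).
Step 5: Two-sided p-value from the t-distribution with 10 df = 0.000521.
Step 6: alpha = 0.05. reject H0.

rho = 0.8462, p = 0.000521, reject H0 at alpha = 0.05.


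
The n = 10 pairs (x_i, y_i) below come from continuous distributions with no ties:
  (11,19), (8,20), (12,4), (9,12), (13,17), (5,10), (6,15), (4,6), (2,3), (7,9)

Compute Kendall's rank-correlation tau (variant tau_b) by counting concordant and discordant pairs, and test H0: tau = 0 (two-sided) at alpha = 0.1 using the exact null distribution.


Step 1: Enumerate the 45 unordered pairs (i,j) with i<j and classify each by sign(x_j-x_i) * sign(y_j-y_i).
  (1,2):dx=-3,dy=+1->D; (1,3):dx=+1,dy=-15->D; (1,4):dx=-2,dy=-7->C; (1,5):dx=+2,dy=-2->D
  (1,6):dx=-6,dy=-9->C; (1,7):dx=-5,dy=-4->C; (1,8):dx=-7,dy=-13->C; (1,9):dx=-9,dy=-16->C
  (1,10):dx=-4,dy=-10->C; (2,3):dx=+4,dy=-16->D; (2,4):dx=+1,dy=-8->D; (2,5):dx=+5,dy=-3->D
  (2,6):dx=-3,dy=-10->C; (2,7):dx=-2,dy=-5->C; (2,8):dx=-4,dy=-14->C; (2,9):dx=-6,dy=-17->C
  (2,10):dx=-1,dy=-11->C; (3,4):dx=-3,dy=+8->D; (3,5):dx=+1,dy=+13->C; (3,6):dx=-7,dy=+6->D
  (3,7):dx=-6,dy=+11->D; (3,8):dx=-8,dy=+2->D; (3,9):dx=-10,dy=-1->C; (3,10):dx=-5,dy=+5->D
  (4,5):dx=+4,dy=+5->C; (4,6):dx=-4,dy=-2->C; (4,7):dx=-3,dy=+3->D; (4,8):dx=-5,dy=-6->C
  (4,9):dx=-7,dy=-9->C; (4,10):dx=-2,dy=-3->C; (5,6):dx=-8,dy=-7->C; (5,7):dx=-7,dy=-2->C
  (5,8):dx=-9,dy=-11->C; (5,9):dx=-11,dy=-14->C; (5,10):dx=-6,dy=-8->C; (6,7):dx=+1,dy=+5->C
  (6,8):dx=-1,dy=-4->C; (6,9):dx=-3,dy=-7->C; (6,10):dx=+2,dy=-1->D; (7,8):dx=-2,dy=-9->C
  (7,9):dx=-4,dy=-12->C; (7,10):dx=+1,dy=-6->D; (8,9):dx=-2,dy=-3->C; (8,10):dx=+3,dy=+3->C
  (9,10):dx=+5,dy=+6->C
Step 2: C = 31, D = 14, total pairs = 45.
Step 3: tau = (C - D)/(n(n-1)/2) = (31 - 14)/45 = 0.377778.
Step 4: Exact two-sided p-value (enumerate n! = 3628800 permutations of y under H0): p = 0.155742.
Step 5: alpha = 0.1. fail to reject H0.

tau_b = 0.3778 (C=31, D=14), p = 0.155742, fail to reject H0.


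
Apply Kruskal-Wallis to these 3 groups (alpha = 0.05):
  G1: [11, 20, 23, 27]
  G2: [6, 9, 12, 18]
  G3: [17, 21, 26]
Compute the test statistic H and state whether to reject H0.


Step 1: Combine all N = 11 observations and assign midranks.
sorted (value, group, rank): (6,G2,1), (9,G2,2), (11,G1,3), (12,G2,4), (17,G3,5), (18,G2,6), (20,G1,7), (21,G3,8), (23,G1,9), (26,G3,10), (27,G1,11)
Step 2: Sum ranks within each group.
R_1 = 30 (n_1 = 4)
R_2 = 13 (n_2 = 4)
R_3 = 23 (n_3 = 3)
Step 3: H = 12/(N(N+1)) * sum(R_i^2/n_i) - 3(N+1)
     = 12/(11*12) * (30^2/4 + 13^2/4 + 23^2/3) - 3*12
     = 0.090909 * 443.583 - 36
     = 4.325758.
Step 4: No ties, so H is used without correction.
Step 5: Under H0, H ~ chi^2(2); p-value = 0.114994.
Step 6: alpha = 0.05. fail to reject H0.

H = 4.3258, df = 2, p = 0.114994, fail to reject H0.


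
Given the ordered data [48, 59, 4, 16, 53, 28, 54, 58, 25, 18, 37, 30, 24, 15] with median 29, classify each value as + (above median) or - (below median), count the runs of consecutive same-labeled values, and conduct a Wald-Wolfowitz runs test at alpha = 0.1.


Step 1: Compute median = 29; label A = above, B = below.
Labels in order: AABBABAABBAABB  (n_A = 7, n_B = 7)
Step 2: Count runs R = 8.
Step 3: Under H0 (random ordering), E[R] = 2*n_A*n_B/(n_A+n_B) + 1 = 2*7*7/14 + 1 = 8.0000.
        Var[R] = 2*n_A*n_B*(2*n_A*n_B - n_A - n_B) / ((n_A+n_B)^2 * (n_A+n_B-1)) = 8232/2548 = 3.2308.
        SD[R] = 1.7974.
Step 4: R = E[R], so z = 0 with no continuity correction.
Step 5: Two-sided p-value via normal approximation = 2*(1 - Phi(|z|)) = 1.000000.
Step 6: alpha = 0.1. fail to reject H0.

R = 8, z = 0.0000, p = 1.000000, fail to reject H0.


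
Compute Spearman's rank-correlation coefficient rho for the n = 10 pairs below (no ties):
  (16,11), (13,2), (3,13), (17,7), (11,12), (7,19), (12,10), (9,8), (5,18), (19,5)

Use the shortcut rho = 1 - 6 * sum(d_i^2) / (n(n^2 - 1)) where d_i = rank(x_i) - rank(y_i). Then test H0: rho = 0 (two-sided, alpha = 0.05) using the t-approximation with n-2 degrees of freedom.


Step 1: Rank x and y separately (midranks; no ties here).
rank(x): 16->8, 13->7, 3->1, 17->9, 11->5, 7->3, 12->6, 9->4, 5->2, 19->10
rank(y): 11->6, 2->1, 13->8, 7->3, 12->7, 19->10, 10->5, 8->4, 18->9, 5->2
Step 2: d_i = R_x(i) - R_y(i); compute d_i^2.
  (8-6)^2=4, (7-1)^2=36, (1-8)^2=49, (9-3)^2=36, (5-7)^2=4, (3-10)^2=49, (6-5)^2=1, (4-4)^2=0, (2-9)^2=49, (10-2)^2=64
sum(d^2) = 292.
Step 3: rho = 1 - 6*292 / (10*(10^2 - 1)) = 1 - 1752/990 = -0.769697.
Step 4: Under H0, t = rho * sqrt((n-2)/(1-rho^2)) = -3.4101 ~ t(8).
Step 5: Two-sided p-value from the t-distribution with 8 df = 0.009222.
Step 6: alpha = 0.05. reject H0.

rho = -0.7697, p = 0.009222, reject H0 at alpha = 0.05.


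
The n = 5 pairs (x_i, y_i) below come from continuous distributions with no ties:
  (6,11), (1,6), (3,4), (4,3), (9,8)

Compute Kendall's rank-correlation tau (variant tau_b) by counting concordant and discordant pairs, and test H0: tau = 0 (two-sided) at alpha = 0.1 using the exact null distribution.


Step 1: Enumerate the 10 unordered pairs (i,j) with i<j and classify each by sign(x_j-x_i) * sign(y_j-y_i).
  (1,2):dx=-5,dy=-5->C; (1,3):dx=-3,dy=-7->C; (1,4):dx=-2,dy=-8->C; (1,5):dx=+3,dy=-3->D
  (2,3):dx=+2,dy=-2->D; (2,4):dx=+3,dy=-3->D; (2,5):dx=+8,dy=+2->C; (3,4):dx=+1,dy=-1->D
  (3,5):dx=+6,dy=+4->C; (4,5):dx=+5,dy=+5->C
Step 2: C = 6, D = 4, total pairs = 10.
Step 3: tau = (C - D)/(n(n-1)/2) = (6 - 4)/10 = 0.200000.
Step 4: Exact two-sided p-value (enumerate n! = 120 permutations of y under H0): p = 0.816667.
Step 5: alpha = 0.1. fail to reject H0.

tau_b = 0.2000 (C=6, D=4), p = 0.816667, fail to reject H0.


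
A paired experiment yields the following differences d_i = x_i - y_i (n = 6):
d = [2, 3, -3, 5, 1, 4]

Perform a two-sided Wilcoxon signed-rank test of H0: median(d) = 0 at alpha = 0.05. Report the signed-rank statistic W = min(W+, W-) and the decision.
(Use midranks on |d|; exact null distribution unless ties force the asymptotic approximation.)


Step 1: Drop any zero differences (none here) and take |d_i|.
|d| = [2, 3, 3, 5, 1, 4]
Step 2: Midrank |d_i| (ties get averaged ranks).
ranks: |2|->2, |3|->3.5, |3|->3.5, |5|->6, |1|->1, |4|->5
Step 3: Attach original signs; sum ranks with positive sign and with negative sign.
W+ = 2 + 3.5 + 6 + 1 + 5 = 17.5
W- = 3.5 = 3.5
(Check: W+ + W- = 21 should equal n(n+1)/2 = 21.)
Step 4: Test statistic W = min(W+, W-) = 3.5.
Step 5: Ties in |d|, so use the tie-corrected normal approximation.
        E[W] = n(n+1)/4 = 6*7/4 = 10.5.
        Tie groups: |d|=3 (t=2); sum(t^3 - t) = 6.
        Var[W] = n(n+1)(2n+1)/24 - sum(t^3-t)/48 = 546/24 - 6/48 = 22.625.
        z = (W - E[W]) / sqrt(Var[W]) = (3.5 - 10.5) / 4.7566 = -1.4716.
        Two-sided p = 2*Phi(z) = 0.141116.
Step 6: alpha = 0.05. fail to reject H0.

W+ = 17.5, W- = 3.5, W = min = 3.5, p = 0.141116, fail to reject H0.


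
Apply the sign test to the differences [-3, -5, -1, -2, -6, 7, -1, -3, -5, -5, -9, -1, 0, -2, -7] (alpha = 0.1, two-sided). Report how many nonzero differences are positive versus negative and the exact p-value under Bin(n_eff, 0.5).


Step 1: Discard zero differences. Original n = 15; n_eff = number of nonzero differences = 14.
Nonzero differences (with sign): -3, -5, -1, -2, -6, +7, -1, -3, -5, -5, -9, -1, -2, -7
Step 2: Count signs: positive = 1, negative = 13.
Step 3: Under H0: P(positive) = 0.5, so the number of positives S ~ Bin(14, 0.5).
Step 4: Two-sided exact p-value = sum of Bin(14,0.5) probabilities at or below the observed probability = 0.001831.
Step 5: alpha = 0.1. reject H0.

n_eff = 14, pos = 1, neg = 13, p = 0.001831, reject H0.


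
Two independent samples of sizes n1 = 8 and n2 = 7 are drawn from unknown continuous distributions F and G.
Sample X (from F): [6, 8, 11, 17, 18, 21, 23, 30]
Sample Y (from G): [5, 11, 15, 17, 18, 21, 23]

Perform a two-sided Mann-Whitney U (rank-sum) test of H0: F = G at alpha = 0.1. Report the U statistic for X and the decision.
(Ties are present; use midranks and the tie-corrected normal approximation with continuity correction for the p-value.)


Step 1: Combine and sort all 15 observations; assign midranks.
sorted (value, group): (5,Y), (6,X), (8,X), (11,X), (11,Y), (15,Y), (17,X), (17,Y), (18,X), (18,Y), (21,X), (21,Y), (23,X), (23,Y), (30,X)
ranks: 5->1, 6->2, 8->3, 11->4.5, 11->4.5, 15->6, 17->7.5, 17->7.5, 18->9.5, 18->9.5, 21->11.5, 21->11.5, 23->13.5, 23->13.5, 30->15
Step 2: Rank sum for X: R1 = 2 + 3 + 4.5 + 7.5 + 9.5 + 11.5 + 13.5 + 15 = 66.5.
Step 3: U_X = R1 - n1(n1+1)/2 = 66.5 - 8*9/2 = 66.5 - 36 = 30.5.
       U_Y = n1*n2 - U_X = 56 - 30.5 = 25.5.
Step 4: Ties are present, so use the tie-corrected normal approximation (with continuity correction) for the p-value.
Step 5: p-value = 0.816153; compare to alpha = 0.1. fail to reject H0.

U_X = 30.5, p = 0.816153, fail to reject H0 at alpha = 0.1.


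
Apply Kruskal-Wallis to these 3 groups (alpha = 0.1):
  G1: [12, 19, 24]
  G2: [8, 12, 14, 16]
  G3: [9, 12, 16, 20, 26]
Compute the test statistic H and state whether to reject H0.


Step 1: Combine all N = 12 observations and assign midranks.
sorted (value, group, rank): (8,G2,1), (9,G3,2), (12,G1,4), (12,G2,4), (12,G3,4), (14,G2,6), (16,G2,7.5), (16,G3,7.5), (19,G1,9), (20,G3,10), (24,G1,11), (26,G3,12)
Step 2: Sum ranks within each group.
R_1 = 24 (n_1 = 3)
R_2 = 18.5 (n_2 = 4)
R_3 = 35.5 (n_3 = 5)
Step 3: H = 12/(N(N+1)) * sum(R_i^2/n_i) - 3(N+1)
     = 12/(12*13) * (24^2/3 + 18.5^2/4 + 35.5^2/5) - 3*13
     = 0.076923 * 529.612 - 39
     = 1.739423.
Step 4: Ties present; correction factor C = 1 - 30/(12^3 - 12) = 0.982517. Corrected H = 1.739423 / 0.982517 = 1.770374.
Step 5: Under H0, H ~ chi^2(2); p-value = 0.412637.
Step 6: alpha = 0.1. fail to reject H0.

H = 1.7704, df = 2, p = 0.412637, fail to reject H0.


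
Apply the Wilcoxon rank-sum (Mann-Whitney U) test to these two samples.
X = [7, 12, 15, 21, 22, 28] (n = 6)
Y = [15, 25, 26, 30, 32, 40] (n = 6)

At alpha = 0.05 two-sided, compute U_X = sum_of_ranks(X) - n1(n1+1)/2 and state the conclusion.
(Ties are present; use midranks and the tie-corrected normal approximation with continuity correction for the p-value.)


Step 1: Combine and sort all 12 observations; assign midranks.
sorted (value, group): (7,X), (12,X), (15,X), (15,Y), (21,X), (22,X), (25,Y), (26,Y), (28,X), (30,Y), (32,Y), (40,Y)
ranks: 7->1, 12->2, 15->3.5, 15->3.5, 21->5, 22->6, 25->7, 26->8, 28->9, 30->10, 32->11, 40->12
Step 2: Rank sum for X: R1 = 1 + 2 + 3.5 + 5 + 6 + 9 = 26.5.
Step 3: U_X = R1 - n1(n1+1)/2 = 26.5 - 6*7/2 = 26.5 - 21 = 5.5.
       U_Y = n1*n2 - U_X = 36 - 5.5 = 30.5.
Step 4: Ties are present, so use the tie-corrected normal approximation (with continuity correction) for the p-value.
Step 5: p-value = 0.054241; compare to alpha = 0.05. fail to reject H0.

U_X = 5.5, p = 0.054241, fail to reject H0 at alpha = 0.05.


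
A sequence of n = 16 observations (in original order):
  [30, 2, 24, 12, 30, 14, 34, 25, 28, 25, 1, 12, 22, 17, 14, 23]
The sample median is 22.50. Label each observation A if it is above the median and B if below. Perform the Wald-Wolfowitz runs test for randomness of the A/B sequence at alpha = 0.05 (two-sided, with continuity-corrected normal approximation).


Step 1: Compute median = 22.50; label A = above, B = below.
Labels in order: ABABABAAAABBBBBA  (n_A = 8, n_B = 8)
Step 2: Count runs R = 9.
Step 3: Under H0 (random ordering), E[R] = 2*n_A*n_B/(n_A+n_B) + 1 = 2*8*8/16 + 1 = 9.0000.
        Var[R] = 2*n_A*n_B*(2*n_A*n_B - n_A - n_B) / ((n_A+n_B)^2 * (n_A+n_B-1)) = 14336/3840 = 3.7333.
        SD[R] = 1.9322.
Step 4: R = E[R], so z = 0 with no continuity correction.
Step 5: Two-sided p-value via normal approximation = 2*(1 - Phi(|z|)) = 1.000000.
Step 6: alpha = 0.05. fail to reject H0.

R = 9, z = 0.0000, p = 1.000000, fail to reject H0.


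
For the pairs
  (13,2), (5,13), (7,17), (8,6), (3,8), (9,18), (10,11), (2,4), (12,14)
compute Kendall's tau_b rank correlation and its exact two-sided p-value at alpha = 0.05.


Step 1: Enumerate the 36 unordered pairs (i,j) with i<j and classify each by sign(x_j-x_i) * sign(y_j-y_i).
  (1,2):dx=-8,dy=+11->D; (1,3):dx=-6,dy=+15->D; (1,4):dx=-5,dy=+4->D; (1,5):dx=-10,dy=+6->D
  (1,6):dx=-4,dy=+16->D; (1,7):dx=-3,dy=+9->D; (1,8):dx=-11,dy=+2->D; (1,9):dx=-1,dy=+12->D
  (2,3):dx=+2,dy=+4->C; (2,4):dx=+3,dy=-7->D; (2,5):dx=-2,dy=-5->C; (2,6):dx=+4,dy=+5->C
  (2,7):dx=+5,dy=-2->D; (2,8):dx=-3,dy=-9->C; (2,9):dx=+7,dy=+1->C; (3,4):dx=+1,dy=-11->D
  (3,5):dx=-4,dy=-9->C; (3,6):dx=+2,dy=+1->C; (3,7):dx=+3,dy=-6->D; (3,8):dx=-5,dy=-13->C
  (3,9):dx=+5,dy=-3->D; (4,5):dx=-5,dy=+2->D; (4,6):dx=+1,dy=+12->C; (4,7):dx=+2,dy=+5->C
  (4,8):dx=-6,dy=-2->C; (4,9):dx=+4,dy=+8->C; (5,6):dx=+6,dy=+10->C; (5,7):dx=+7,dy=+3->C
  (5,8):dx=-1,dy=-4->C; (5,9):dx=+9,dy=+6->C; (6,7):dx=+1,dy=-7->D; (6,8):dx=-7,dy=-14->C
  (6,9):dx=+3,dy=-4->D; (7,8):dx=-8,dy=-7->C; (7,9):dx=+2,dy=+3->C; (8,9):dx=+10,dy=+10->C
Step 2: C = 20, D = 16, total pairs = 36.
Step 3: tau = (C - D)/(n(n-1)/2) = (20 - 16)/36 = 0.111111.
Step 4: Exact two-sided p-value (enumerate n! = 362880 permutations of y under H0): p = 0.761414.
Step 5: alpha = 0.05. fail to reject H0.

tau_b = 0.1111 (C=20, D=16), p = 0.761414, fail to reject H0.


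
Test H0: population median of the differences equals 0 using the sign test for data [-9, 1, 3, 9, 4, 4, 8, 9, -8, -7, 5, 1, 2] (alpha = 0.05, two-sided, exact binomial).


Step 1: Discard zero differences. Original n = 13; n_eff = number of nonzero differences = 13.
Nonzero differences (with sign): -9, +1, +3, +9, +4, +4, +8, +9, -8, -7, +5, +1, +2
Step 2: Count signs: positive = 10, negative = 3.
Step 3: Under H0: P(positive) = 0.5, so the number of positives S ~ Bin(13, 0.5).
Step 4: Two-sided exact p-value = sum of Bin(13,0.5) probabilities at or below the observed probability = 0.092285.
Step 5: alpha = 0.05. fail to reject H0.

n_eff = 13, pos = 10, neg = 3, p = 0.092285, fail to reject H0.


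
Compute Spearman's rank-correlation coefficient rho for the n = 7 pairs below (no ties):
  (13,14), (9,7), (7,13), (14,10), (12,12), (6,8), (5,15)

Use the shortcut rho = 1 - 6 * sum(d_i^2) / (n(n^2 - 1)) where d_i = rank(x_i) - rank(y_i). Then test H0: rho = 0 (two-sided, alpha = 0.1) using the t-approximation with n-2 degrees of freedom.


Step 1: Rank x and y separately (midranks; no ties here).
rank(x): 13->6, 9->4, 7->3, 14->7, 12->5, 6->2, 5->1
rank(y): 14->6, 7->1, 13->5, 10->3, 12->4, 8->2, 15->7
Step 2: d_i = R_x(i) - R_y(i); compute d_i^2.
  (6-6)^2=0, (4-1)^2=9, (3-5)^2=4, (7-3)^2=16, (5-4)^2=1, (2-2)^2=0, (1-7)^2=36
sum(d^2) = 66.
Step 3: rho = 1 - 6*66 / (7*(7^2 - 1)) = 1 - 396/336 = -0.178571.
Step 4: Under H0, t = rho * sqrt((n-2)/(1-rho^2)) = -0.4058 ~ t(5).
Step 5: Two-sided p-value from the t-distribution with 5 df = 0.701658.
Step 6: alpha = 0.1. fail to reject H0.

rho = -0.1786, p = 0.701658, fail to reject H0 at alpha = 0.1.


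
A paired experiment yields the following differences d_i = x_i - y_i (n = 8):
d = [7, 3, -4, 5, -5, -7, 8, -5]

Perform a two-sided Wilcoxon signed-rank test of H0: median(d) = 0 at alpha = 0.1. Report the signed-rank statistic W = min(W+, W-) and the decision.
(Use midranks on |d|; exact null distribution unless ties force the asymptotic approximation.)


Step 1: Drop any zero differences (none here) and take |d_i|.
|d| = [7, 3, 4, 5, 5, 7, 8, 5]
Step 2: Midrank |d_i| (ties get averaged ranks).
ranks: |7|->6.5, |3|->1, |4|->2, |5|->4, |5|->4, |7|->6.5, |8|->8, |5|->4
Step 3: Attach original signs; sum ranks with positive sign and with negative sign.
W+ = 6.5 + 1 + 4 + 8 = 19.5
W- = 2 + 4 + 6.5 + 4 = 16.5
(Check: W+ + W- = 36 should equal n(n+1)/2 = 36.)
Step 4: Test statistic W = min(W+, W-) = 16.5.
Step 5: Ties in |d|, so use the tie-corrected normal approximation.
        E[W] = n(n+1)/4 = 8*9/4 = 18.
        Tie groups: |d|=5 (t=3), |d|=7 (t=2); sum(t^3 - t) = 30.
        Var[W] = n(n+1)(2n+1)/24 - sum(t^3-t)/48 = 1224/24 - 30/48 = 50.375.
        z = (W - E[W]) / sqrt(Var[W]) = (16.5 - 18) / 7.0975 = -0.2113.
        Two-sided p = 2*Phi(z) = 0.832621.
Step 6: alpha = 0.1. fail to reject H0.

W+ = 19.5, W- = 16.5, W = min = 16.5, p = 0.832621, fail to reject H0.


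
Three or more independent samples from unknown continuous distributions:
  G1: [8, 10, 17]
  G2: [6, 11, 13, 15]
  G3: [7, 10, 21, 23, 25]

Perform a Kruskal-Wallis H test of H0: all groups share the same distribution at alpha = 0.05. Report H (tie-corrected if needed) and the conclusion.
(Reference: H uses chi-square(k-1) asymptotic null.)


Step 1: Combine all N = 12 observations and assign midranks.
sorted (value, group, rank): (6,G2,1), (7,G3,2), (8,G1,3), (10,G1,4.5), (10,G3,4.5), (11,G2,6), (13,G2,7), (15,G2,8), (17,G1,9), (21,G3,10), (23,G3,11), (25,G3,12)
Step 2: Sum ranks within each group.
R_1 = 16.5 (n_1 = 3)
R_2 = 22 (n_2 = 4)
R_3 = 39.5 (n_3 = 5)
Step 3: H = 12/(N(N+1)) * sum(R_i^2/n_i) - 3(N+1)
     = 12/(12*13) * (16.5^2/3 + 22^2/4 + 39.5^2/5) - 3*13
     = 0.076923 * 523.8 - 39
     = 1.292308.
Step 4: Ties present; correction factor C = 1 - 6/(12^3 - 12) = 0.996503. Corrected H = 1.292308 / 0.996503 = 1.296842.
Step 5: Under H0, H ~ chi^2(2); p-value = 0.522871.
Step 6: alpha = 0.05. fail to reject H0.

H = 1.2968, df = 2, p = 0.522871, fail to reject H0.


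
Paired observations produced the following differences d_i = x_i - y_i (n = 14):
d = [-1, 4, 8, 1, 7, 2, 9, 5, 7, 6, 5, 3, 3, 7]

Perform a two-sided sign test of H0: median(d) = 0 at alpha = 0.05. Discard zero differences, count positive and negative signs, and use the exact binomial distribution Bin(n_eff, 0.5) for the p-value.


Step 1: Discard zero differences. Original n = 14; n_eff = number of nonzero differences = 14.
Nonzero differences (with sign): -1, +4, +8, +1, +7, +2, +9, +5, +7, +6, +5, +3, +3, +7
Step 2: Count signs: positive = 13, negative = 1.
Step 3: Under H0: P(positive) = 0.5, so the number of positives S ~ Bin(14, 0.5).
Step 4: Two-sided exact p-value = sum of Bin(14,0.5) probabilities at or below the observed probability = 0.001831.
Step 5: alpha = 0.05. reject H0.

n_eff = 14, pos = 13, neg = 1, p = 0.001831, reject H0.


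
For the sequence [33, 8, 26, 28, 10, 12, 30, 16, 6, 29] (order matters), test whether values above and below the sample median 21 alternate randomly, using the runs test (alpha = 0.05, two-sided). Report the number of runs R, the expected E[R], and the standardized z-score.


Step 1: Compute median = 21; label A = above, B = below.
Labels in order: ABAABBABBA  (n_A = 5, n_B = 5)
Step 2: Count runs R = 7.
Step 3: Under H0 (random ordering), E[R] = 2*n_A*n_B/(n_A+n_B) + 1 = 2*5*5/10 + 1 = 6.0000.
        Var[R] = 2*n_A*n_B*(2*n_A*n_B - n_A - n_B) / ((n_A+n_B)^2 * (n_A+n_B-1)) = 2000/900 = 2.2222.
        SD[R] = 1.4907.
Step 4: Continuity-corrected z = (R - 0.5 - E[R]) / SD[R] = (7 - 0.5 - 6.0000) / 1.4907 = 0.3354.
Step 5: Two-sided p-value via normal approximation = 2*(1 - Phi(|z|)) = 0.737316.
Step 6: alpha = 0.05. fail to reject H0.

R = 7, z = 0.3354, p = 0.737316, fail to reject H0.


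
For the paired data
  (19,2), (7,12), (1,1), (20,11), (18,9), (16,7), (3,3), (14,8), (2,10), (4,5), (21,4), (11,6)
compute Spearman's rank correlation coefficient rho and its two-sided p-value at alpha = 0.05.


Step 1: Rank x and y separately (midranks; no ties here).
rank(x): 19->10, 7->5, 1->1, 20->11, 18->9, 16->8, 3->3, 14->7, 2->2, 4->4, 21->12, 11->6
rank(y): 2->2, 12->12, 1->1, 11->11, 9->9, 7->7, 3->3, 8->8, 10->10, 5->5, 4->4, 6->6
Step 2: d_i = R_x(i) - R_y(i); compute d_i^2.
  (10-2)^2=64, (5-12)^2=49, (1-1)^2=0, (11-11)^2=0, (9-9)^2=0, (8-7)^2=1, (3-3)^2=0, (7-8)^2=1, (2-10)^2=64, (4-5)^2=1, (12-4)^2=64, (6-6)^2=0
sum(d^2) = 244.
Step 3: rho = 1 - 6*244 / (12*(12^2 - 1)) = 1 - 1464/1716 = 0.146853.
Step 4: Under H0, t = rho * sqrt((n-2)/(1-rho^2)) = 0.4695 ~ t(10).
Step 5: Two-sided p-value from the t-distribution with 10 df = 0.648796.
Step 6: alpha = 0.05. fail to reject H0.

rho = 0.1469, p = 0.648796, fail to reject H0 at alpha = 0.05.


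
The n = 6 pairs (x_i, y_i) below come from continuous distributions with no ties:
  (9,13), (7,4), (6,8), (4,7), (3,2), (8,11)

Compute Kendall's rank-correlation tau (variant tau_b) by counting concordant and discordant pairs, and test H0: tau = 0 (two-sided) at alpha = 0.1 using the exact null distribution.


Step 1: Enumerate the 15 unordered pairs (i,j) with i<j and classify each by sign(x_j-x_i) * sign(y_j-y_i).
  (1,2):dx=-2,dy=-9->C; (1,3):dx=-3,dy=-5->C; (1,4):dx=-5,dy=-6->C; (1,5):dx=-6,dy=-11->C
  (1,6):dx=-1,dy=-2->C; (2,3):dx=-1,dy=+4->D; (2,4):dx=-3,dy=+3->D; (2,5):dx=-4,dy=-2->C
  (2,6):dx=+1,dy=+7->C; (3,4):dx=-2,dy=-1->C; (3,5):dx=-3,dy=-6->C; (3,6):dx=+2,dy=+3->C
  (4,5):dx=-1,dy=-5->C; (4,6):dx=+4,dy=+4->C; (5,6):dx=+5,dy=+9->C
Step 2: C = 13, D = 2, total pairs = 15.
Step 3: tau = (C - D)/(n(n-1)/2) = (13 - 2)/15 = 0.733333.
Step 4: Exact two-sided p-value (enumerate n! = 720 permutations of y under H0): p = 0.055556.
Step 5: alpha = 0.1. reject H0.

tau_b = 0.7333 (C=13, D=2), p = 0.055556, reject H0.


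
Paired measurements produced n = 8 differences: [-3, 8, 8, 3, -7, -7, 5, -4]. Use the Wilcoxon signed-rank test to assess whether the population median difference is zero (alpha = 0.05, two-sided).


Step 1: Drop any zero differences (none here) and take |d_i|.
|d| = [3, 8, 8, 3, 7, 7, 5, 4]
Step 2: Midrank |d_i| (ties get averaged ranks).
ranks: |3|->1.5, |8|->7.5, |8|->7.5, |3|->1.5, |7|->5.5, |7|->5.5, |5|->4, |4|->3
Step 3: Attach original signs; sum ranks with positive sign and with negative sign.
W+ = 7.5 + 7.5 + 1.5 + 4 = 20.5
W- = 1.5 + 5.5 + 5.5 + 3 = 15.5
(Check: W+ + W- = 36 should equal n(n+1)/2 = 36.)
Step 4: Test statistic W = min(W+, W-) = 15.5.
Step 5: Ties in |d|, so use the tie-corrected normal approximation.
        E[W] = n(n+1)/4 = 8*9/4 = 18.
        Tie groups: |d|=3 (t=2), |d|=7 (t=2), |d|=8 (t=2); sum(t^3 - t) = 18.
        Var[W] = n(n+1)(2n+1)/24 - sum(t^3-t)/48 = 1224/24 - 18/48 = 50.625.
        z = (W - E[W]) / sqrt(Var[W]) = (15.5 - 18) / 7.1151 = -0.3514.
        Two-sided p = 2*Phi(z) = 0.725315.
Step 6: alpha = 0.05. fail to reject H0.

W+ = 20.5, W- = 15.5, W = min = 15.5, p = 0.725315, fail to reject H0.


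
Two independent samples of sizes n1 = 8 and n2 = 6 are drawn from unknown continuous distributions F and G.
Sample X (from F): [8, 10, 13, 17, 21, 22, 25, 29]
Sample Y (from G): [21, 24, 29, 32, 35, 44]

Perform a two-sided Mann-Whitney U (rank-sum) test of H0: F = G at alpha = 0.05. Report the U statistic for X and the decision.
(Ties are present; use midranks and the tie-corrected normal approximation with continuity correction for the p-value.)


Step 1: Combine and sort all 14 observations; assign midranks.
sorted (value, group): (8,X), (10,X), (13,X), (17,X), (21,X), (21,Y), (22,X), (24,Y), (25,X), (29,X), (29,Y), (32,Y), (35,Y), (44,Y)
ranks: 8->1, 10->2, 13->3, 17->4, 21->5.5, 21->5.5, 22->7, 24->8, 25->9, 29->10.5, 29->10.5, 32->12, 35->13, 44->14
Step 2: Rank sum for X: R1 = 1 + 2 + 3 + 4 + 5.5 + 7 + 9 + 10.5 = 42.
Step 3: U_X = R1 - n1(n1+1)/2 = 42 - 8*9/2 = 42 - 36 = 6.
       U_Y = n1*n2 - U_X = 48 - 6 = 42.
Step 4: Ties are present, so use the tie-corrected normal approximation (with continuity correction) for the p-value.
Step 5: p-value = 0.023560; compare to alpha = 0.05. reject H0.

U_X = 6, p = 0.023560, reject H0 at alpha = 0.05.


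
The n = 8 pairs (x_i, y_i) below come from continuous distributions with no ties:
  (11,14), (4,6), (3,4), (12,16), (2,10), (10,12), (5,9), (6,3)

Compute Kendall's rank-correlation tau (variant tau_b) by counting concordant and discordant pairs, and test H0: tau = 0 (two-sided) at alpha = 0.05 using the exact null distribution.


Step 1: Enumerate the 28 unordered pairs (i,j) with i<j and classify each by sign(x_j-x_i) * sign(y_j-y_i).
  (1,2):dx=-7,dy=-8->C; (1,3):dx=-8,dy=-10->C; (1,4):dx=+1,dy=+2->C; (1,5):dx=-9,dy=-4->C
  (1,6):dx=-1,dy=-2->C; (1,7):dx=-6,dy=-5->C; (1,8):dx=-5,dy=-11->C; (2,3):dx=-1,dy=-2->C
  (2,4):dx=+8,dy=+10->C; (2,5):dx=-2,dy=+4->D; (2,6):dx=+6,dy=+6->C; (2,7):dx=+1,dy=+3->C
  (2,8):dx=+2,dy=-3->D; (3,4):dx=+9,dy=+12->C; (3,5):dx=-1,dy=+6->D; (3,6):dx=+7,dy=+8->C
  (3,7):dx=+2,dy=+5->C; (3,8):dx=+3,dy=-1->D; (4,5):dx=-10,dy=-6->C; (4,6):dx=-2,dy=-4->C
  (4,7):dx=-7,dy=-7->C; (4,8):dx=-6,dy=-13->C; (5,6):dx=+8,dy=+2->C; (5,7):dx=+3,dy=-1->D
  (5,8):dx=+4,dy=-7->D; (6,7):dx=-5,dy=-3->C; (6,8):dx=-4,dy=-9->C; (7,8):dx=+1,dy=-6->D
Step 2: C = 21, D = 7, total pairs = 28.
Step 3: tau = (C - D)/(n(n-1)/2) = (21 - 7)/28 = 0.500000.
Step 4: Exact two-sided p-value (enumerate n! = 40320 permutations of y under H0): p = 0.108681.
Step 5: alpha = 0.05. fail to reject H0.

tau_b = 0.5000 (C=21, D=7), p = 0.108681, fail to reject H0.


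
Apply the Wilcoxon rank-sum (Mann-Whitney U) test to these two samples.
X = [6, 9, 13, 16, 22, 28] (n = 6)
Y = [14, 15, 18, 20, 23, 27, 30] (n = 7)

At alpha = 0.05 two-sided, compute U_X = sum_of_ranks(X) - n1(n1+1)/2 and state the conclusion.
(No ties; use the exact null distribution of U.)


Step 1: Combine and sort all 13 observations; assign midranks.
sorted (value, group): (6,X), (9,X), (13,X), (14,Y), (15,Y), (16,X), (18,Y), (20,Y), (22,X), (23,Y), (27,Y), (28,X), (30,Y)
ranks: 6->1, 9->2, 13->3, 14->4, 15->5, 16->6, 18->7, 20->8, 22->9, 23->10, 27->11, 28->12, 30->13
Step 2: Rank sum for X: R1 = 1 + 2 + 3 + 6 + 9 + 12 = 33.
Step 3: U_X = R1 - n1(n1+1)/2 = 33 - 6*7/2 = 33 - 21 = 12.
       U_Y = n1*n2 - U_X = 42 - 12 = 30.
Step 4: No ties, so the exact null distribution of U (based on enumerating the C(13,6) = 1716 equally likely rank assignments) gives the two-sided p-value.
Step 5: p-value = 0.234266; compare to alpha = 0.05. fail to reject H0.

U_X = 12, p = 0.234266, fail to reject H0 at alpha = 0.05.


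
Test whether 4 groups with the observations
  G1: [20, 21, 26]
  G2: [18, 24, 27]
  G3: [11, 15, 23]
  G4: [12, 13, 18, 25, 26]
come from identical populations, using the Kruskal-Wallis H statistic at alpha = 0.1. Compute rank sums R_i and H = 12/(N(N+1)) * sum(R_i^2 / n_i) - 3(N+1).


Step 1: Combine all N = 14 observations and assign midranks.
sorted (value, group, rank): (11,G3,1), (12,G4,2), (13,G4,3), (15,G3,4), (18,G2,5.5), (18,G4,5.5), (20,G1,7), (21,G1,8), (23,G3,9), (24,G2,10), (25,G4,11), (26,G1,12.5), (26,G4,12.5), (27,G2,14)
Step 2: Sum ranks within each group.
R_1 = 27.5 (n_1 = 3)
R_2 = 29.5 (n_2 = 3)
R_3 = 14 (n_3 = 3)
R_4 = 34 (n_4 = 5)
Step 3: H = 12/(N(N+1)) * sum(R_i^2/n_i) - 3(N+1)
     = 12/(14*15) * (27.5^2/3 + 29.5^2/3 + 14^2/3 + 34^2/5) - 3*15
     = 0.057143 * 838.7 - 45
     = 2.925714.
Step 4: Ties present; correction factor C = 1 - 12/(14^3 - 14) = 0.995604. Corrected H = 2.925714 / 0.995604 = 2.938631.
Step 5: Under H0, H ~ chi^2(3); p-value = 0.401184.
Step 6: alpha = 0.1. fail to reject H0.

H = 2.9386, df = 3, p = 0.401184, fail to reject H0.


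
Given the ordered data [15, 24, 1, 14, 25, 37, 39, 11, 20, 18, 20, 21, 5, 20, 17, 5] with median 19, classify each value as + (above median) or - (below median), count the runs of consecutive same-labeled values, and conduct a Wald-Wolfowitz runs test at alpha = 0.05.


Step 1: Compute median = 19; label A = above, B = below.
Labels in order: BABBAAABABAABABB  (n_A = 8, n_B = 8)
Step 2: Count runs R = 11.
Step 3: Under H0 (random ordering), E[R] = 2*n_A*n_B/(n_A+n_B) + 1 = 2*8*8/16 + 1 = 9.0000.
        Var[R] = 2*n_A*n_B*(2*n_A*n_B - n_A - n_B) / ((n_A+n_B)^2 * (n_A+n_B-1)) = 14336/3840 = 3.7333.
        SD[R] = 1.9322.
Step 4: Continuity-corrected z = (R - 0.5 - E[R]) / SD[R] = (11 - 0.5 - 9.0000) / 1.9322 = 0.7763.
Step 5: Two-sided p-value via normal approximation = 2*(1 - Phi(|z|)) = 0.437558.
Step 6: alpha = 0.05. fail to reject H0.

R = 11, z = 0.7763, p = 0.437558, fail to reject H0.


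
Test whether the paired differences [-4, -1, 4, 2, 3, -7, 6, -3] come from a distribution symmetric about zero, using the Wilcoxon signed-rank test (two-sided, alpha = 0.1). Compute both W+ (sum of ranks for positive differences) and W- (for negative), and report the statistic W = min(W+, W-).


Step 1: Drop any zero differences (none here) and take |d_i|.
|d| = [4, 1, 4, 2, 3, 7, 6, 3]
Step 2: Midrank |d_i| (ties get averaged ranks).
ranks: |4|->5.5, |1|->1, |4|->5.5, |2|->2, |3|->3.5, |7|->8, |6|->7, |3|->3.5
Step 3: Attach original signs; sum ranks with positive sign and with negative sign.
W+ = 5.5 + 2 + 3.5 + 7 = 18
W- = 5.5 + 1 + 8 + 3.5 = 18
(Check: W+ + W- = 36 should equal n(n+1)/2 = 36.)
Step 4: Test statistic W = min(W+, W-) = 18.
Step 5: Ties in |d|, so use the tie-corrected normal approximation.
        E[W] = n(n+1)/4 = 8*9/4 = 18.
        Tie groups: |d|=3 (t=2), |d|=4 (t=2); sum(t^3 - t) = 12.
        Var[W] = n(n+1)(2n+1)/24 - sum(t^3-t)/48 = 1224/24 - 12/48 = 50.75.
        z = (W - E[W]) / sqrt(Var[W]) = (18 - 18) / 7.1239 = 0.0000.
        Two-sided p = 2*Phi(z) = 1.000000.
Step 6: alpha = 0.1. fail to reject H0.

W+ = 18, W- = 18, W = min = 18, p = 1.000000, fail to reject H0.


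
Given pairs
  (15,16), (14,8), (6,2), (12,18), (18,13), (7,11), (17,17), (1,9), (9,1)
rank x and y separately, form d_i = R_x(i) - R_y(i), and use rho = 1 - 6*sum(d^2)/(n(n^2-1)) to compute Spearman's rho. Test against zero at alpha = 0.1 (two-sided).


Step 1: Rank x and y separately (midranks; no ties here).
rank(x): 15->7, 14->6, 6->2, 12->5, 18->9, 7->3, 17->8, 1->1, 9->4
rank(y): 16->7, 8->3, 2->2, 18->9, 13->6, 11->5, 17->8, 9->4, 1->1
Step 2: d_i = R_x(i) - R_y(i); compute d_i^2.
  (7-7)^2=0, (6-3)^2=9, (2-2)^2=0, (5-9)^2=16, (9-6)^2=9, (3-5)^2=4, (8-8)^2=0, (1-4)^2=9, (4-1)^2=9
sum(d^2) = 56.
Step 3: rho = 1 - 6*56 / (9*(9^2 - 1)) = 1 - 336/720 = 0.533333.
Step 4: Under H0, t = rho * sqrt((n-2)/(1-rho^2)) = 1.6681 ~ t(7).
Step 5: Two-sided p-value from the t-distribution with 7 df = 0.139227.
Step 6: alpha = 0.1. fail to reject H0.

rho = 0.5333, p = 0.139227, fail to reject H0 at alpha = 0.1.


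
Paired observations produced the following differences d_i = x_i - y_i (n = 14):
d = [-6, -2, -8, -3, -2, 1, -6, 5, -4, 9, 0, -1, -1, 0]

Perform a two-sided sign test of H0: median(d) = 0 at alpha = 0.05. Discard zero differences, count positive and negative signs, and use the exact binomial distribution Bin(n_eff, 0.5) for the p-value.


Step 1: Discard zero differences. Original n = 14; n_eff = number of nonzero differences = 12.
Nonzero differences (with sign): -6, -2, -8, -3, -2, +1, -6, +5, -4, +9, -1, -1
Step 2: Count signs: positive = 3, negative = 9.
Step 3: Under H0: P(positive) = 0.5, so the number of positives S ~ Bin(12, 0.5).
Step 4: Two-sided exact p-value = sum of Bin(12,0.5) probabilities at or below the observed probability = 0.145996.
Step 5: alpha = 0.05. fail to reject H0.

n_eff = 12, pos = 3, neg = 9, p = 0.145996, fail to reject H0.


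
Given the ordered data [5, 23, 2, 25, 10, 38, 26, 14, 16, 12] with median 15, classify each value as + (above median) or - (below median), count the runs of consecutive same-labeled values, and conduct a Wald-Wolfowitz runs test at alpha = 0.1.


Step 1: Compute median = 15; label A = above, B = below.
Labels in order: BABABAABAB  (n_A = 5, n_B = 5)
Step 2: Count runs R = 9.
Step 3: Under H0 (random ordering), E[R] = 2*n_A*n_B/(n_A+n_B) + 1 = 2*5*5/10 + 1 = 6.0000.
        Var[R] = 2*n_A*n_B*(2*n_A*n_B - n_A - n_B) / ((n_A+n_B)^2 * (n_A+n_B-1)) = 2000/900 = 2.2222.
        SD[R] = 1.4907.
Step 4: Continuity-corrected z = (R - 0.5 - E[R]) / SD[R] = (9 - 0.5 - 6.0000) / 1.4907 = 1.6771.
Step 5: Two-sided p-value via normal approximation = 2*(1 - Phi(|z|)) = 0.093533.
Step 6: alpha = 0.1. reject H0.

R = 9, z = 1.6771, p = 0.093533, reject H0.
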